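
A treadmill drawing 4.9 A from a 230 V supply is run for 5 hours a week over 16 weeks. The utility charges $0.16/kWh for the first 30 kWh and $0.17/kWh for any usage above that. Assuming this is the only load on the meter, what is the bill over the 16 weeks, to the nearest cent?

$15.03

Power = 4.9 A × 230 V = 1127 W = 1.127 kW
Runtime = 5 h/week × 16 weeks = 80 h
Energy = 1.127 kW × 80 h = 90.16 kWh
Tier 1 (0–30 kWh): 30 × $0.16 = $4.8
Above 30 kWh: 60.16 × $0.17 = $10.2272
Bill = $15.03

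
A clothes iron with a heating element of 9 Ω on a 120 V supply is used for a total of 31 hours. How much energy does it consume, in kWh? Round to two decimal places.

49.60 kWh

Power = V²/R = 120²/9 = 1600 W = 1.6 kW
Energy = 1.6 kW × 31 h = 49.6 kWh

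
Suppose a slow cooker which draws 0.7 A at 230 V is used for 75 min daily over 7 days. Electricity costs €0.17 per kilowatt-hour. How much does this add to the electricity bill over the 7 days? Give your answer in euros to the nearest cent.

Power = 0.7 A × 230 V = 161 W = 0.161 kW
Runtime = 75 min × 7 = 525 min = 8.75 h
Energy = 0.161 kW × 8.75 h = 1.40875 kWh
Cost = 1.40875 kWh × €0.17/kWh = €0.24

€0.24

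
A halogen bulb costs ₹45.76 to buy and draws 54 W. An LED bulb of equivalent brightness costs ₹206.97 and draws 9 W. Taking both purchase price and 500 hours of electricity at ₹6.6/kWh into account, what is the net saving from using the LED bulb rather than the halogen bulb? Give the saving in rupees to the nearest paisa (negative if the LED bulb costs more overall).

halogen bulb: ₹45.76 + (54/1000) kW × 500 h × ₹6.6 = ₹45.76 + ₹178.2 = ₹223.96
LED bulb: ₹206.97 + (9/1000) kW × 500 h × ₹6.6 = ₹206.97 + ₹29.7 = ₹236.67
Saving = ₹223.96 − ₹236.67 = −₹12.71

-₹12.71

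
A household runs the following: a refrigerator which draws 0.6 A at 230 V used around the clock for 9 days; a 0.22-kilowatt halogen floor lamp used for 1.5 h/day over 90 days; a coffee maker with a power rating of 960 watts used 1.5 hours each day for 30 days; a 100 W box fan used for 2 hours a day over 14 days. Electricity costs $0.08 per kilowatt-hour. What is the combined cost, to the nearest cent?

$8.44

refrigerator: Power = 0.6 A × 230 V = 138 W = 0.138 kW
refrigerator: Runtime = 24 h × 9 = 216 h
refrigerator: 0.138 kW × 216 h = 29.808 kWh
halogen floor lamp: Runtime = 1.5 h/day × 90 days = 135 h
halogen floor lamp: 0.22 kW × 135 h = 29.7 kWh
coffee maker: Runtime = 1.5 h/day × 30 days = 45 h
coffee maker: 0.96 kW × 45 h = 43.2 kWh
box fan: Runtime = 2 h/day × 14 days = 28 h
box fan: 0.1 kW × 28 h = 2.8 kWh
Total energy = 105.508 kWh
Cost = 105.508 × $0.08 = $8.44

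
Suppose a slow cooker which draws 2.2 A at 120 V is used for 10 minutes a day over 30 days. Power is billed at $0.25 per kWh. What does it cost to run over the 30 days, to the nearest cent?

Power = 2.2 A × 120 V = 264 W = 0.264 kW
Runtime = 10 min × 30 = 300 min = 5 h
Energy = 0.264 kW × 5 h = 1.32 kWh
Cost = 1.32 kWh × $0.25/kWh = $0.33

$0.33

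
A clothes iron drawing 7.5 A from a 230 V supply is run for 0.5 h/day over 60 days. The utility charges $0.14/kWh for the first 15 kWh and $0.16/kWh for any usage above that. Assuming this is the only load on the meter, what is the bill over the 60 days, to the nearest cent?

Power = 7.5 A × 230 V = 1725 W = 1.725 kW
Runtime = 0.5 h/day × 60 days = 30 h
Energy = 1.725 kW × 30 h = 51.75 kWh
Tier 1 (0–15 kWh): 15 × $0.14 = $2.1
Above 15 kWh: 36.75 × $0.16 = $5.88
Bill = $7.98

$7.98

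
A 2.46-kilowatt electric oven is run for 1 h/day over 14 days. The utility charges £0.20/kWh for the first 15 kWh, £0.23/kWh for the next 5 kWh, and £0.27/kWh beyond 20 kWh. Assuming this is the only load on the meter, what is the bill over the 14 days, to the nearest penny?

£8.05

Runtime = 1 h/day × 14 days = 14 h
Energy = 2.46 kW × 14 h = 34.44 kWh
Tier 1 (0–15 kWh): 15 × £0.20 = £3
Tier 2 (15–20 kWh): 5 × £0.23 = £1.15
Above 20 kWh: 14.44 × £0.27 = £3.8988
Bill = £8.05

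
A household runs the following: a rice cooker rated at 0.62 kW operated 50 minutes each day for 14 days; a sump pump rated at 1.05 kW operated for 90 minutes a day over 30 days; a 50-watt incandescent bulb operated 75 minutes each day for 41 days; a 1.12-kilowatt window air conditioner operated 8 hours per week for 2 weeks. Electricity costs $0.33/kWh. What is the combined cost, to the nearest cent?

rice cooker: Runtime = 50 min × 14 = 700 min = 11.666666… h
rice cooker: 0.62 kW × 11.666666… h = 7.233333… kWh
sump pump: Runtime = 90 min × 30 = 2700 min = 45 h
sump pump: 1.05 kW × 45 h = 47.25 kWh
incandescent bulb: Runtime = 75 min × 41 = 3075 min = 51.25 h
incandescent bulb: 0.05 kW × 51.25 h = 2.5625 kWh
window air conditioner: Runtime = 8 h/week × 2 weeks = 16 h
window air conditioner: 1.12 kW × 16 h = 17.92 kWh
Total energy = 74.965833… kWh
Cost = 74.965833… × $0.33 = $24.74

$24.74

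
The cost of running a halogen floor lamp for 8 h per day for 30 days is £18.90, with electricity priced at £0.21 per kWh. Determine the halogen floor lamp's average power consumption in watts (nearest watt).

375 W

Energy = £18.90 ÷ £0.21/kWh = 90 kWh
Runtime = 8 h/day × 30 days = 240 h
Power = 90 kWh ÷ 240 h = 0.375 kW = 375 W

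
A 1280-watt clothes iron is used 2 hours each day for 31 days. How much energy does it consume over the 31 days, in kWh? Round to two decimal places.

Runtime = 2 h/day × 31 days = 62 h
Energy = 1.28 kW × 62 h = 79.36 kWh

79.36 kWh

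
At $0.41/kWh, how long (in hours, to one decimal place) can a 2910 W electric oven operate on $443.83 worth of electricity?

372.0 h

Energy available = $443.83 ÷ $0.41/kWh = 1082.5122 kWh
Hours = 1082.5122 kWh ÷ 2.91 kW = 372.0 h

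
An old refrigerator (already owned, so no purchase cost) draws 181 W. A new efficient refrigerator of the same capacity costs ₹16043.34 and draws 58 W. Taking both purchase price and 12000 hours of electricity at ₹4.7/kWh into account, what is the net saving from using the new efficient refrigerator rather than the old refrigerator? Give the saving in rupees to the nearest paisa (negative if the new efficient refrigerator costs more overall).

-₹9106.14

old refrigerator: ₹0.00 + (181/1000) kW × 12000 h × ₹4.7 = ₹0.00 + ₹10208.4 = ₹10208.4
new efficient refrigerator: ₹16043.34 + (58/1000) kW × 12000 h × ₹4.7 = ₹16043.34 + ₹3271.2 = ₹19314.54
Saving = ₹10208.4 − ₹19314.54 = −₹9106.14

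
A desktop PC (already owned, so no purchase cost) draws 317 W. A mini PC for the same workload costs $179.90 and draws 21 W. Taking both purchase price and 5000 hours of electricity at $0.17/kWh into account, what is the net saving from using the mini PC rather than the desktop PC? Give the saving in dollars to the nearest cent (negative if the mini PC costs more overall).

$71.70

desktop PC: $0.00 + (317/1000) kW × 5000 h × $0.17 = $0.00 + $269.45 = $269.45
mini PC: $179.90 + (21/1000) kW × 5000 h × $0.17 = $179.90 + $17.85 = $197.75
Saving = $269.45 − $197.75 = $71.7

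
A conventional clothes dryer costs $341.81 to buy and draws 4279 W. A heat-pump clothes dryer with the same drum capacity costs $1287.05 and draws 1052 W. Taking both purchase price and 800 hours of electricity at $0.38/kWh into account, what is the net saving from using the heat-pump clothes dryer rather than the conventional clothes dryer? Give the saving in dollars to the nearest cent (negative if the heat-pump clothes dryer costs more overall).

$35.77

conventional clothes dryer: $341.81 + (4279/1000) kW × 800 h × $0.38 = $341.81 + $1300.816 = $1642.626
heat-pump clothes dryer: $1287.05 + (1052/1000) kW × 800 h × $0.38 = $1287.05 + $319.808 = $1606.858
Saving = $1642.626 − $1606.858 = $35.768 → $35.77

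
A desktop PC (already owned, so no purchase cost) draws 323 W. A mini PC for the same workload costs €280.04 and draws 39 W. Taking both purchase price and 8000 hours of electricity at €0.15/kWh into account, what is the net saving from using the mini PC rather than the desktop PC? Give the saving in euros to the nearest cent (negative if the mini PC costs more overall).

desktop PC: €0.00 + (323/1000) kW × 8000 h × €0.15 = €0.00 + €387.6 = €387.6
mini PC: €280.04 + (39/1000) kW × 8000 h × €0.15 = €280.04 + €46.8 = €326.84
Saving = €387.6 − €326.84 = €60.76

€60.76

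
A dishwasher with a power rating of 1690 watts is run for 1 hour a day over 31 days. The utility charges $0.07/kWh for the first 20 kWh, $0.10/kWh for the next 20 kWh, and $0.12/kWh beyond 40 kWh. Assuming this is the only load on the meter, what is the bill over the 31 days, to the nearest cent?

Runtime = 1 h/day × 31 days = 31 h
Energy = 1.69 kW × 31 h = 52.39 kWh
Tier 1 (0–20 kWh): 20 × $0.07 = $1.4
Tier 2 (20–40 kWh): 20 × $0.10 = $2
Above 40 kWh: 12.39 × $0.12 = $1.4868
Bill = $4.89

$4.89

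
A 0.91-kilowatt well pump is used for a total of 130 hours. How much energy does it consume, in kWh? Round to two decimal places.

118.30 kWh

Energy = 0.91 kW × 130 h = 118.3 kWh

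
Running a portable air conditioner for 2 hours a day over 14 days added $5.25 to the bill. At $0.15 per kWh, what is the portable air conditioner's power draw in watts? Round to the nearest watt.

1250 W

Energy = $5.25 ÷ $0.15/kWh = 35 kWh
Runtime = 2 h/day × 14 days = 28 h
Power = 35 kWh ÷ 28 h = 1.25 kW = 1250 W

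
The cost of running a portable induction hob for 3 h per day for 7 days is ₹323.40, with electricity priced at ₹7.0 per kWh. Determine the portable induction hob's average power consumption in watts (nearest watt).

Energy = ₹323.40 ÷ ₹7.0/kWh = 46.2 kWh
Runtime = 3 h/day × 7 days = 21 h
Power = 46.2 kWh ÷ 21 h = 2.2 kW = 2200 W

2200 W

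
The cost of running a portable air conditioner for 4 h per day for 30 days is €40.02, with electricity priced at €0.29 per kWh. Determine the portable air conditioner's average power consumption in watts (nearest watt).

Energy = €40.02 ÷ €0.29/kWh = 138 kWh
Runtime = 4 h/day × 30 days = 120 h
Power = 138 kWh ÷ 120 h = 1.15 kW = 1150 W

1150 W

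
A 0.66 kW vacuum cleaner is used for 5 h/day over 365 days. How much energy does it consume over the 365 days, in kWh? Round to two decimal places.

1204.50 kWh

Runtime = 5 h/day × 365 days = 1825 h
Energy = 0.66 kW × 1825 h = 1204.5 kWh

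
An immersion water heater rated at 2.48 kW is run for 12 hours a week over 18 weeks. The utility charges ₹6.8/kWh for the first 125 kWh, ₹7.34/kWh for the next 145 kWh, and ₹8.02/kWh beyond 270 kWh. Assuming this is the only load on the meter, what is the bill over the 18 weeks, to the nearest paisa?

Runtime = 12 h/week × 18 weeks = 216 h
Energy = 2.48 kW × 216 h = 535.68 kWh
Tier 1 (0–125 kWh): 125 × ₹6.8 = ₹850
Tier 2 (125–270 kWh): 145 × ₹7.34 = ₹1064.3
Above 270 kWh: 265.68 × ₹8.02 = ₹2130.7536
Bill = ₹4045.05

₹4045.05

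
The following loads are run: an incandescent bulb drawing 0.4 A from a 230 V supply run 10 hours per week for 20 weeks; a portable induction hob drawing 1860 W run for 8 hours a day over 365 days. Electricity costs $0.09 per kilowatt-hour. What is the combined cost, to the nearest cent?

incandescent bulb: Power = 0.4 A × 230 V = 92 W = 0.092 kW
incandescent bulb: Runtime = 10 h/week × 20 weeks = 200 h
incandescent bulb: 0.092 kW × 200 h = 18.4 kWh
portable induction hob: Runtime = 8 h/day × 365 days = 2920 h
portable induction hob: 1.86 kW × 2920 h = 5431.2 kWh
Total energy = 5449.6 kWh
Cost = 5449.6 × $0.09 = $490.46

$490.46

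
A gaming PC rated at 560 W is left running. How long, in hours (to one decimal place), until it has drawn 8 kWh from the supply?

Hours = 8 kWh ÷ 0.56 kW = 14.3 h

14.3 h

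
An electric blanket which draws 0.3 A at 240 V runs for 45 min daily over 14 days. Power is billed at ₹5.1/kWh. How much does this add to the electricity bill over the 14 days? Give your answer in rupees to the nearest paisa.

Power = 0.3 A × 240 V = 72 W = 0.072 kW
Runtime = 45 min × 14 = 630 min = 10.5 h
Energy = 0.072 kW × 10.5 h = 0.756 kWh
Cost = 0.756 kWh × ₹5.1/kWh = ₹3.86

₹3.86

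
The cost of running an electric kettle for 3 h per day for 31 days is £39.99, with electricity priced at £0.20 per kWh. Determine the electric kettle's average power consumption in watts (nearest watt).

Energy = £39.99 ÷ £0.20/kWh = 199.95 kWh
Runtime = 3 h/day × 31 days = 93 h
Power = 199.95 kWh ÷ 93 h = 2.15 kW = 2150 W

2150 W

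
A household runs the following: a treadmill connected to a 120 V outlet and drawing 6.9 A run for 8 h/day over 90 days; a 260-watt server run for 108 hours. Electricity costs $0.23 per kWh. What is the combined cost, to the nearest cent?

$143.58

treadmill: Power = 6.9 A × 120 V = 828 W = 0.828 kW
treadmill: Runtime = 8 h/day × 90 days = 720 h
treadmill: 0.828 kW × 720 h = 596.16 kWh
server: 0.26 kW × 108 h = 28.08 kWh
Total energy = 624.24 kWh
Cost = 624.24 × $0.23 = $143.58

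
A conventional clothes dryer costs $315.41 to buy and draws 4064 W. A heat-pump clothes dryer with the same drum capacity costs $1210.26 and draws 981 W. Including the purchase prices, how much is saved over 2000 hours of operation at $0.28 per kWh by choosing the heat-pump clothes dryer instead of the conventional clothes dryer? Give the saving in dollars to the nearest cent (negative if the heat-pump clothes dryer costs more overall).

$831.63

conventional clothes dryer: $315.41 + (4064/1000) kW × 2000 h × $0.28 = $315.41 + $2275.84 = $2591.25
heat-pump clothes dryer: $1210.26 + (981/1000) kW × 2000 h × $0.28 = $1210.26 + $549.36 = $1759.62
Saving = $2591.25 − $1759.62 = $831.63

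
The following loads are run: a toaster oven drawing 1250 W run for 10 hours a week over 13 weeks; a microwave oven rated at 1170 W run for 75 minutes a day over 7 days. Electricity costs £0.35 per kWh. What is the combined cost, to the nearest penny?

toaster oven: Runtime = 10 h/week × 13 weeks = 130 h
toaster oven: 1.25 kW × 130 h = 162.5 kWh
microwave oven: Runtime = 75 min × 7 = 525 min = 8.75 h
microwave oven: 1.17 kW × 8.75 h = 10.2375 kWh
Total energy = 172.7375 kWh
Cost = 172.7375 × £0.35 = £60.46

£60.46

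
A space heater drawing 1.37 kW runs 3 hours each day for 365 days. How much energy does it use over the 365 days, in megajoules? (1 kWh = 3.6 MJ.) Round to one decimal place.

Runtime = 3 h/day × 365 days = 1095 h
Energy = 1.37 kW × 1095 h = 1500.15 kWh
= 1500.15 × 3.6 MJ = 5400.5 MJ

5400.5 MJ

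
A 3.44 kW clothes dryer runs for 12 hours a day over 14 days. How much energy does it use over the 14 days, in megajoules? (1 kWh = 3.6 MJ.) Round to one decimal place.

2080.5 MJ

Runtime = 12 h/day × 14 days = 168 h
Energy = 3.44 kW × 168 h = 577.92 kWh
= 577.92 × 3.6 MJ = 2080.5 MJ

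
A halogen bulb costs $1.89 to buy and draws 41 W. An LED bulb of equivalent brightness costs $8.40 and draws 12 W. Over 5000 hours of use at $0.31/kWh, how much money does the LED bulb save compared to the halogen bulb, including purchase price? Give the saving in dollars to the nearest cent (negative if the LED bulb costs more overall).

$38.44

halogen bulb: $1.89 + (41/1000) kW × 5000 h × $0.31 = $1.89 + $63.55 = $65.44
LED bulb: $8.40 + (12/1000) kW × 5000 h × $0.31 = $8.40 + $18.6 = $27
Saving = $65.44 − $27 = $38.44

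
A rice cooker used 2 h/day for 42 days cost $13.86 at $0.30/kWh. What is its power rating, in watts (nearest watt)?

Energy = $13.86 ÷ $0.30/kWh = 46.2 kWh
Runtime = 2 h/day × 42 days = 84 h
Power = 46.2 kWh ÷ 84 h = 0.55 kW = 550 W

550 W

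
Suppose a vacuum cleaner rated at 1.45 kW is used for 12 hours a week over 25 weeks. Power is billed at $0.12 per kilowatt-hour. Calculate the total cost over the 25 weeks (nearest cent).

Runtime = 12 h/week × 25 weeks = 300 h
Energy = 1.45 kW × 300 h = 435 kWh
Cost = 435 kWh × $0.12/kWh = $52.20

$52.20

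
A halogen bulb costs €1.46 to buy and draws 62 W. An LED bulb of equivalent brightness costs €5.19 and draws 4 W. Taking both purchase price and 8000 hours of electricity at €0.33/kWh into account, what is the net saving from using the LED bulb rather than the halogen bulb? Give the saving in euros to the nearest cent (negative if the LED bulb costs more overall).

halogen bulb: €1.46 + (62/1000) kW × 8000 h × €0.33 = €1.46 + €163.68 = €165.14
LED bulb: €5.19 + (4/1000) kW × 8000 h × €0.33 = €5.19 + €10.56 = €15.75
Saving = €165.14 − €15.75 = €149.39

€149.39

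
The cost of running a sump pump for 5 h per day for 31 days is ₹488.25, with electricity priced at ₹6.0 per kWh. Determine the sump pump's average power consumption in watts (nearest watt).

525 W

Energy = ₹488.25 ÷ ₹6.0/kWh = 81.375 kWh
Runtime = 5 h/day × 31 days = 155 h
Power = 81.375 kWh ÷ 155 h = 0.525 kW = 525 W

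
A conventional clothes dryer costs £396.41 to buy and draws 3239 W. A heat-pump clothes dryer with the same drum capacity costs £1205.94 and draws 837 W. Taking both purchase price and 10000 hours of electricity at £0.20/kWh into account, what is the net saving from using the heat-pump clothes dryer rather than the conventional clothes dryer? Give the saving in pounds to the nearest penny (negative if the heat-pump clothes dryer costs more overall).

£3994.47

conventional clothes dryer: £396.41 + (3239/1000) kW × 10000 h × £0.20 = £396.41 + £6478 = £6874.41
heat-pump clothes dryer: £1205.94 + (837/1000) kW × 10000 h × £0.20 = £1205.94 + £1674 = £2879.94
Saving = £6874.41 − £2879.94 = £3994.47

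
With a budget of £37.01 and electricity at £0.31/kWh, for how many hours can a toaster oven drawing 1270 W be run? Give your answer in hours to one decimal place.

94.0 h

Energy available = £37.01 ÷ £0.31/kWh = 119.3871 kWh
Hours = 119.3871 kWh ÷ 1.27 kW = 94.0 h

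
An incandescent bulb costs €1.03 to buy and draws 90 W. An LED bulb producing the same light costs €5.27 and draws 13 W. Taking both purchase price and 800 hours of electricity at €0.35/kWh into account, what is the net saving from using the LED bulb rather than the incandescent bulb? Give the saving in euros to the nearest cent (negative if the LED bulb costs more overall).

€17.32

incandescent bulb: €1.03 + (90/1000) kW × 800 h × €0.35 = €1.03 + €25.2 = €26.23
LED bulb: €5.27 + (13/1000) kW × 800 h × €0.35 = €5.27 + €3.64 = €8.91
Saving = €26.23 − €8.91 = €17.32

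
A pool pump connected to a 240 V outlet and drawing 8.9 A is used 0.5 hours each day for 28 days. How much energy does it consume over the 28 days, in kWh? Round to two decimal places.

29.90 kWh

Power = 8.9 A × 240 V = 2136 W = 2.136 kW
Runtime = 0.5 h/day × 28 days = 14 h
Energy = 2.136 kW × 14 h = 29.904 kWh ≈ 29.90 kWh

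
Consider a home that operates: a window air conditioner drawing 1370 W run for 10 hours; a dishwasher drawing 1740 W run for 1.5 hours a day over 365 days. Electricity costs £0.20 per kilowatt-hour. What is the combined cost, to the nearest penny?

window air conditioner: 1.37 kW × 10 h = 13.7 kWh
dishwasher: Runtime = 1.5 h/day × 365 days = 547.5 h
dishwasher: 1.74 kW × 547.5 h = 952.65 kWh
Total energy = 966.35 kWh
Cost = 966.35 × £0.20 = £193.27

£193.27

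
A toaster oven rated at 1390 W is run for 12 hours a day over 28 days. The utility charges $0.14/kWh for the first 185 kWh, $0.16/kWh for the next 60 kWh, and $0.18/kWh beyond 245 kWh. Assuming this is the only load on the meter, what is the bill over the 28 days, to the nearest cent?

Runtime = 12 h/day × 28 days = 336 h
Energy = 1.39 kW × 336 h = 467.04 kWh
Tier 1 (0–185 kWh): 185 × $0.14 = $25.9
Tier 2 (185–245 kWh): 60 × $0.16 = $9.6
Above 245 kWh: 222.04 × $0.18 = $39.9672
Bill = $75.47

$75.47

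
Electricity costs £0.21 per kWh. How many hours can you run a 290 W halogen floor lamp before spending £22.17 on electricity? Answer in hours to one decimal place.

364.0 h

Energy available = £22.17 ÷ £0.21/kWh = 105.5714 kWh
Hours = 105.5714 kWh ÷ 0.29 kW = 364.0 h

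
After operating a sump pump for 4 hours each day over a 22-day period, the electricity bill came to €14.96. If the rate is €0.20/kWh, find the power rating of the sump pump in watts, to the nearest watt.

850 W

Energy = €14.96 ÷ €0.20/kWh = 74.8 kWh
Runtime = 4 h/day × 22 days = 88 h
Power = 74.8 kWh ÷ 88 h = 0.85 kW = 850 W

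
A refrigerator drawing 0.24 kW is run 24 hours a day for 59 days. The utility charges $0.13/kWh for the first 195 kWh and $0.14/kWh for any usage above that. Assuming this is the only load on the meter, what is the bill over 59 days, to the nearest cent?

Runtime = 24 h × 59 = 1416 h
Energy = 0.24 kW × 1416 h = 339.84 kWh
Tier 1 (0–195 kWh): 195 × $0.13 = $25.35
Above 195 kWh: 144.84 × $0.14 = $20.2776
Bill = $45.63

$45.63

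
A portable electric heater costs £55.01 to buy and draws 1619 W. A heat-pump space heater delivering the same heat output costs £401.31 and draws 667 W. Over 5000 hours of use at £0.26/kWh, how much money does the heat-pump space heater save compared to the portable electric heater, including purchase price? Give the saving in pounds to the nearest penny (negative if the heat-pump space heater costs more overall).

£891.30

portable electric heater: £55.01 + (1619/1000) kW × 5000 h × £0.26 = £55.01 + £2104.7 = £2159.71
heat-pump space heater: £401.31 + (667/1000) kW × 5000 h × £0.26 = £401.31 + £867.1 = £1268.41
Saving = £2159.71 − £1268.41 = £891.3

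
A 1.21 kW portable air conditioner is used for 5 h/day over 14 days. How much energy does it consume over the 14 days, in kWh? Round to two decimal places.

Runtime = 5 h/day × 14 days = 70 h
Energy = 1.21 kW × 70 h = 84.7 kWh

84.70 kWh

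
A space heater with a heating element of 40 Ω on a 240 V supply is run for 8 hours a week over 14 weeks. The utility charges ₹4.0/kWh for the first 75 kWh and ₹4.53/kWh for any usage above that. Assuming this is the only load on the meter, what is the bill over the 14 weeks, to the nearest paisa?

₹690.85

Power = V²/R = 240²/40 = 1440 W = 1.44 kW
Runtime = 8 h/week × 14 weeks = 112 h
Energy = 1.44 kW × 112 h = 161.28 kWh
Tier 1 (0–75 kWh): 75 × ₹4.0 = ₹300
Above 75 kWh: 86.28 × ₹4.53 = ₹390.8484
Bill = ₹690.85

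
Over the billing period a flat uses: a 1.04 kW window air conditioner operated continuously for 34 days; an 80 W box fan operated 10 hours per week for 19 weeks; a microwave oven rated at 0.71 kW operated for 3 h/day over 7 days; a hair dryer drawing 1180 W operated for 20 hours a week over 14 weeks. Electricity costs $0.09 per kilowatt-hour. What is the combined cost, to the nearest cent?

$108.82

window air conditioner: Runtime = 24 h × 34 = 816 h
window air conditioner: 1.04 kW × 816 h = 848.64 kWh
box fan: Runtime = 10 h/week × 19 weeks = 190 h
box fan: 0.08 kW × 190 h = 15.2 kWh
microwave oven: Runtime = 3 h/day × 7 days = 21 h
microwave oven: 0.71 kW × 21 h = 14.91 kWh
hair dryer: Runtime = 20 h/week × 14 weeks = 280 h
hair dryer: 1.18 kW × 280 h = 330.4 kWh
Total energy = 1209.15 kWh
Cost = 1209.15 × $0.09 = $108.82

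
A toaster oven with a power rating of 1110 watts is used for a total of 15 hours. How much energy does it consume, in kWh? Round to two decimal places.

16.65 kWh

Energy = 1.11 kW × 15 h = 16.65 kWh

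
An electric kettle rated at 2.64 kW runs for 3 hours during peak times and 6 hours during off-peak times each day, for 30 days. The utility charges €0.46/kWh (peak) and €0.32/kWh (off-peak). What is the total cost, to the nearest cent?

€261.36

Peak energy = 2.64 kW × 3 h × 30 = 237.6 kWh
Off-peak energy = 2.64 kW × 6 h × 30 = 475.2 kWh
Cost = 237.6 × €0.46 + 475.2 × €0.32 = €109.296 + €152.064 = €261.36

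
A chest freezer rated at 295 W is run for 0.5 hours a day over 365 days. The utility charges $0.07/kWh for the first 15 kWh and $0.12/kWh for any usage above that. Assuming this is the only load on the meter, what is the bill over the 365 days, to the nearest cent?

Runtime = 0.5 h/day × 365 days = 182.5 h
Energy = 0.295 kW × 182.5 h = 53.8375 kWh
Tier 1 (0–15 kWh): 15 × $0.07 = $1.05
Above 15 kWh: 38.8375 × $0.12 = $4.6605
Bill = $5.71

$5.71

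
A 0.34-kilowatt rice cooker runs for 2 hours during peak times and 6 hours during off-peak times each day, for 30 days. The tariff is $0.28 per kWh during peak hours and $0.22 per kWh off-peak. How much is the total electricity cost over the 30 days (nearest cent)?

Peak energy = 0.34 kW × 2 h × 30 = 20.4 kWh
Off-peak energy = 0.34 kW × 6 h × 30 = 61.2 kWh
Cost = 20.4 × $0.28 + 61.2 × $0.22 = $5.712 + $13.464 = $19.18

$19.18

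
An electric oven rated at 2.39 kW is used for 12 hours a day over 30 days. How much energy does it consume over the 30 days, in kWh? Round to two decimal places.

Runtime = 12 h/day × 30 days = 360 h
Energy = 2.39 kW × 360 h = 860.4 kWh

860.40 kWh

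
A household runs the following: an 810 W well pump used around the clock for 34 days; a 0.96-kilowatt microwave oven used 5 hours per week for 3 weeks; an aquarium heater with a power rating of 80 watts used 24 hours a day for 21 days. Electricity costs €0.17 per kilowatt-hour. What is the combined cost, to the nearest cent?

well pump: Runtime = 24 h × 34 = 816 h
well pump: 0.81 kW × 816 h = 660.96 kWh
microwave oven: Runtime = 5 h/week × 3 weeks = 15 h
microwave oven: 0.96 kW × 15 h = 14.4 kWh
aquarium heater: Runtime = 24 h × 21 = 504 h
aquarium heater: 0.08 kW × 504 h = 40.32 kWh
Total energy = 715.68 kWh
Cost = 715.68 × €0.17 = €121.67

€121.67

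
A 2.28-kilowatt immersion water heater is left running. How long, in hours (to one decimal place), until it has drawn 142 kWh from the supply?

Hours = 142 kWh ÷ 2.28 kW = 62.3 h

62.3 h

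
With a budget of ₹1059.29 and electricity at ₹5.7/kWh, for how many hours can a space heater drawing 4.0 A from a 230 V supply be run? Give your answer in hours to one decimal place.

202.0 h

Power = 4.0 A × 230 V = 920 W = 0.92 kW
Energy available = ₹1059.29 ÷ ₹5.7/kWh = 185.8404 kWh
Hours = 185.8404 kWh ÷ 0.92 kW = 202.0 h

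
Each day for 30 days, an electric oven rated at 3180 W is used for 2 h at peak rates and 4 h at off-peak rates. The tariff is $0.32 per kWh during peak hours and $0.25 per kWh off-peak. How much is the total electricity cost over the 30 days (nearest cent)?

$156.46

Peak energy = 3.18 kW × 2 h × 30 = 190.8 kWh
Off-peak energy = 3.18 kW × 4 h × 30 = 381.6 kWh
Cost = 190.8 × $0.32 + 381.6 × $0.25 = $61.056 + $95.4 = $156.46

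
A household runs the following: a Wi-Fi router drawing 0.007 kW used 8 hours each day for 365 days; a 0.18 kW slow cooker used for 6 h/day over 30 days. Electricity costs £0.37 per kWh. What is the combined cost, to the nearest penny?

Wi-Fi router: Runtime = 8 h/day × 365 days = 2920 h
Wi-Fi router: 0.007 kW × 2920 h = 20.44 kWh
slow cooker: Runtime = 6 h/day × 30 days = 180 h
slow cooker: 0.18 kW × 180 h = 32.4 kWh
Total energy = 52.84 kWh
Cost = 52.84 × £0.37 = £19.55

£19.55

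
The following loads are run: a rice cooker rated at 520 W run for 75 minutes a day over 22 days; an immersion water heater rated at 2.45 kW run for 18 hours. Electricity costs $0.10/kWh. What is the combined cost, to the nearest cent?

$5.84

rice cooker: Runtime = 75 min × 22 = 1650 min = 27.5 h
rice cooker: 0.52 kW × 27.5 h = 14.3 kWh
immersion water heater: 2.45 kW × 18 h = 44.1 kWh
Total energy = 58.4 kWh
Cost = 58.4 × $0.10 = $5.84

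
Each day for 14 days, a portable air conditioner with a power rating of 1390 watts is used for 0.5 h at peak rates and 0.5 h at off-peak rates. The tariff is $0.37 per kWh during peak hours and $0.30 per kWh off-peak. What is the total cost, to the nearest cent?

$6.52

Peak energy = 1.39 kW × 0.5 h × 14 = 9.73 kWh
Off-peak energy = 1.39 kW × 0.5 h × 14 = 9.73 kWh
Cost = 9.73 × $0.37 + 9.73 × $0.30 = $3.6001 + $2.919 = $6.52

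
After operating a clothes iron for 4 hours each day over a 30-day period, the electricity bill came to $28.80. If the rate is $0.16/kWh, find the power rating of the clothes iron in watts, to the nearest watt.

1500 W

Energy = $28.80 ÷ $0.16/kWh = 180 kWh
Runtime = 4 h/day × 30 days = 120 h
Power = 180 kWh ÷ 120 h = 1.5 kW = 1500 W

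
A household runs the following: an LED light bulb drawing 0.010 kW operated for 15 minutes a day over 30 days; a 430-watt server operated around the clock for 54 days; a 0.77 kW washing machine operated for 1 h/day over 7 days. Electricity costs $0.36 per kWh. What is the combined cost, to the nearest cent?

$202.59

LED light bulb: Runtime = 15 min × 30 = 450 min = 7.5 h
LED light bulb: 0.01 kW × 7.5 h = 0.075 kWh
server: Runtime = 24 h × 54 = 1296 h
server: 0.43 kW × 1296 h = 557.28 kWh
washing machine: Runtime = 1 h/day × 7 days = 7 h
washing machine: 0.77 kW × 7 h = 5.39 kWh
Total energy = 562.745 kWh
Cost = 562.745 × $0.36 = $202.59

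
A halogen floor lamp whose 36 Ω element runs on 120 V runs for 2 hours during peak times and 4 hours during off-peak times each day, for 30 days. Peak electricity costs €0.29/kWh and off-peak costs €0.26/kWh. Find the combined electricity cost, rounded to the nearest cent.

Power = V²/R = 120²/36 = 400 W = 0.4 kW
Peak energy = 0.4 kW × 2 h × 30 = 24 kWh
Off-peak energy = 0.4 kW × 4 h × 30 = 48 kWh
Cost = 24 × €0.29 + 48 × €0.26 = €6.96 + €12.48 = €19.44

€19.44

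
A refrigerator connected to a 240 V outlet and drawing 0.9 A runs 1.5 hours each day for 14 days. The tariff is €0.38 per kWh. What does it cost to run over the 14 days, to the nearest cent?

Power = 0.9 A × 240 V = 216 W = 0.216 kW
Runtime = 1.5 h/day × 14 days = 21 h
Energy = 0.216 kW × 21 h = 4.536 kWh
Cost = 4.536 kWh × €0.38/kWh = €1.72

€1.72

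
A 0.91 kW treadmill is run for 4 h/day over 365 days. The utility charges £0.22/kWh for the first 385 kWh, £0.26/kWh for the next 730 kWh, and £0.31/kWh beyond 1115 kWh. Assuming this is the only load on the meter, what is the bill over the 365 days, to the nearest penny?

Runtime = 4 h/day × 365 days = 1460 h
Energy = 0.91 kW × 1460 h = 1328.6 kWh
Tier 1 (0–385 kWh): 385 × £0.22 = £84.7
Tier 2 (385–1115 kWh): 730 × £0.26 = £189.8
Above 1115 kWh: 213.6 × £0.31 = £66.216
Bill = £340.72

£340.72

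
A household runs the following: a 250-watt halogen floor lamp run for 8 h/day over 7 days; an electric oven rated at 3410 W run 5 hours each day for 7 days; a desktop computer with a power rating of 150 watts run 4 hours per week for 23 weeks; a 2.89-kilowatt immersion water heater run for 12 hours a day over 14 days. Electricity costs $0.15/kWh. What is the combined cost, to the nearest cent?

halogen floor lamp: Runtime = 8 h/day × 7 days = 56 h
halogen floor lamp: 0.25 kW × 56 h = 14 kWh
electric oven: Runtime = 5 h/day × 7 days = 35 h
electric oven: 3.41 kW × 35 h = 119.35 kWh
desktop computer: Runtime = 4 h/week × 23 weeks = 92 h
desktop computer: 0.15 kW × 92 h = 13.8 kWh
immersion water heater: Runtime = 12 h/day × 14 days = 168 h
immersion water heater: 2.89 kW × 168 h = 485.52 kWh
Total energy = 632.67 kWh
Cost = 632.67 × $0.15 = $94.90

$94.90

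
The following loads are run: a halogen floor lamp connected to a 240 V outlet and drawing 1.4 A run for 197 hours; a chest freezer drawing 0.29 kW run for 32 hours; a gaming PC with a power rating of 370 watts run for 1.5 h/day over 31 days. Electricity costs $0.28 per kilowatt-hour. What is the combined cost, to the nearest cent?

halogen floor lamp: Power = 1.4 A × 240 V = 336 W = 0.336 kW
halogen floor lamp: 0.336 kW × 197 h = 66.192 kWh
chest freezer: 0.29 kW × 32 h = 9.28 kWh
gaming PC: Runtime = 1.5 h/day × 31 days = 46.5 h
gaming PC: 0.37 kW × 46.5 h = 17.205 kWh
Total energy = 92.677 kWh
Cost = 92.677 × $0.28 = $25.95

$25.95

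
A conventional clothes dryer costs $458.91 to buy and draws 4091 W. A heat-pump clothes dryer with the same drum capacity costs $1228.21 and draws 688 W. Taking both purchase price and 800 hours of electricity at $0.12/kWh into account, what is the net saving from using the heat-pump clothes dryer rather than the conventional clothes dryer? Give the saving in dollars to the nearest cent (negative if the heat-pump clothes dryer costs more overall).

-$442.61

conventional clothes dryer: $458.91 + (4091/1000) kW × 800 h × $0.12 = $458.91 + $392.736 = $851.646
heat-pump clothes dryer: $1228.21 + (688/1000) kW × 800 h × $0.12 = $1228.21 + $66.048 = $1294.258
Saving = $851.646 − $1294.258 = −$442.612 → -$442.61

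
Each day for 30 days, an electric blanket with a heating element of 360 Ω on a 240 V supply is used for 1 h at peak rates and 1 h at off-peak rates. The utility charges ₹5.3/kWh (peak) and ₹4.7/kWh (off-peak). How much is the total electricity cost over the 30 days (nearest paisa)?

₹48.00

Power = V²/R = 240²/360 = 160 W = 0.16 kW
Peak energy = 0.16 kW × 1 h × 30 = 4.8 kWh
Off-peak energy = 0.16 kW × 1 h × 30 = 4.8 kWh
Cost = 4.8 × ₹5.3 + 4.8 × ₹4.7 = ₹25.44 + ₹22.56 = ₹48.00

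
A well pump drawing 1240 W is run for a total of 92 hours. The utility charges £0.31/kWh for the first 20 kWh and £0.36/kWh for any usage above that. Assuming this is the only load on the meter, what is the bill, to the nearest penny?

Energy = 1.24 kW × 92 h = 114.08 kWh
Tier 1 (0–20 kWh): 20 × £0.31 = £6.2
Above 20 kWh: 94.08 × £0.36 = £33.8688
Bill = £40.07

£40.07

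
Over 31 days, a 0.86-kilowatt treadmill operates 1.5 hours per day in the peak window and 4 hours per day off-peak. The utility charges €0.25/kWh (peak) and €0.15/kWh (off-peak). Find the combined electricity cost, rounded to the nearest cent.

€25.99

Peak energy = 0.86 kW × 1.5 h × 31 = 39.99 kWh
Off-peak energy = 0.86 kW × 4 h × 31 = 106.64 kWh
Cost = 39.99 × €0.25 + 106.64 × €0.15 = €9.9975 + €15.996 = €25.99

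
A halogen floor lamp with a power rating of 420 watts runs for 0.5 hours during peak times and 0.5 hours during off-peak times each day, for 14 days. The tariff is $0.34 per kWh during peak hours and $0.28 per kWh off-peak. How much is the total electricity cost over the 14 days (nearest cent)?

Peak energy = 0.42 kW × 0.5 h × 14 = 2.94 kWh
Off-peak energy = 0.42 kW × 0.5 h × 14 = 2.94 kWh
Cost = 2.94 × $0.34 + 2.94 × $0.28 = $0.9996 + $0.8232 = $1.82

$1.82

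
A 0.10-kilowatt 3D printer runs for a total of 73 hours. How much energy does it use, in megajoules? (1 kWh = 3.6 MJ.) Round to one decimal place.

26.3 MJ

Energy = 0.1 kW × 73 h = 7.3 kWh
= 7.3 × 3.6 MJ = 26.3 MJ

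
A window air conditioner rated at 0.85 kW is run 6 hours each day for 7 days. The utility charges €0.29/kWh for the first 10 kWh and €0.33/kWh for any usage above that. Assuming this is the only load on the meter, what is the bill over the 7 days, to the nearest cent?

Runtime = 6 h/day × 7 days = 42 h
Energy = 0.85 kW × 42 h = 35.7 kWh
Tier 1 (0–10 kWh): 10 × €0.29 = €2.9
Above 10 kWh: 25.7 × €0.33 = €8.481
Bill = €11.38

€11.38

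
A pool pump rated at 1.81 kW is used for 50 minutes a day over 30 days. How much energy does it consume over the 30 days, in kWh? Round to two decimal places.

Runtime = 50 min × 30 = 1500 min = 25 h
Energy = 1.81 kW × 25 h = 45.25 kWh

45.25 kWh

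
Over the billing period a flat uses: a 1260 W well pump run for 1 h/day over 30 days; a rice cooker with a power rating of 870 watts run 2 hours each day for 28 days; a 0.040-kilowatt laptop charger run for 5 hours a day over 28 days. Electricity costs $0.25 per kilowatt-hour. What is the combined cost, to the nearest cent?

well pump: Runtime = 1 h/day × 30 days = 30 h
well pump: 1.26 kW × 30 h = 37.8 kWh
rice cooker: Runtime = 2 h/day × 28 days = 56 h
rice cooker: 0.87 kW × 56 h = 48.72 kWh
laptop charger: Runtime = 5 h/day × 28 days = 140 h
laptop charger: 0.04 kW × 140 h = 5.6 kWh
Total energy = 92.12 kWh
Cost = 92.12 × $0.25 = $23.03

$23.03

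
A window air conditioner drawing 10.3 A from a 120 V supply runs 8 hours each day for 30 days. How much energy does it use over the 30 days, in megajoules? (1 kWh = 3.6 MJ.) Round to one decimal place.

Power = 10.3 A × 120 V = 1236 W = 1.236 kW
Runtime = 8 h/day × 30 days = 240 h
Energy = 1.236 kW × 240 h = 296.64 kWh
= 296.64 × 3.6 MJ = 1067.9 MJ

1067.9 MJ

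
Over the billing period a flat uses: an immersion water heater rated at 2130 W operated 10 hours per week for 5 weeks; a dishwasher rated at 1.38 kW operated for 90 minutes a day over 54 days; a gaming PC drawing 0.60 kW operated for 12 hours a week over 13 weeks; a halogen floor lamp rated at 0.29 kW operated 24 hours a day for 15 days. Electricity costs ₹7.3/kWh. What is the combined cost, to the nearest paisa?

immersion water heater: Runtime = 10 h/week × 5 weeks = 50 h
immersion water heater: 2.13 kW × 50 h = 106.5 kWh
dishwasher: Runtime = 90 min × 54 = 4860 min = 81 h
dishwasher: 1.38 kW × 81 h = 111.78 kWh
gaming PC: Runtime = 12 h/week × 13 weeks = 156 h
gaming PC: 0.6 kW × 156 h = 93.6 kWh
halogen floor lamp: Runtime = 24 h × 15 = 360 h
halogen floor lamp: 0.29 kW × 360 h = 104.4 kWh
Total energy = 416.28 kWh
Cost = 416.28 × ₹7.3 = ₹3038.84

₹3038.84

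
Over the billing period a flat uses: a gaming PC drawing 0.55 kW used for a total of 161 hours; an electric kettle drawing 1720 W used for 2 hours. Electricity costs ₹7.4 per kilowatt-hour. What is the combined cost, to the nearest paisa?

₹680.73

gaming PC: 0.55 kW × 161 h = 88.55 kWh
electric kettle: 1.72 kW × 2 h = 3.44 kWh
Total energy = 91.99 kWh
Cost = 91.99 × ₹7.4 = ₹680.73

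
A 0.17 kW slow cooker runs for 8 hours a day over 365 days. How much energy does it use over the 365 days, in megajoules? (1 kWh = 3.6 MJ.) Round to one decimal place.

1787.0 MJ

Runtime = 8 h/day × 365 days = 2920 h
Energy = 0.17 kW × 2920 h = 496.4 kWh
= 496.4 × 3.6 MJ = 1787.0 MJ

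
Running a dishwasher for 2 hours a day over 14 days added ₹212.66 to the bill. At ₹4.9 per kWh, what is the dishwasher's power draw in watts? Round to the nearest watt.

Energy = ₹212.66 ÷ ₹4.9/kWh = 43.4 kWh
Runtime = 2 h/day × 14 days = 28 h
Power = 43.4 kWh ÷ 28 h = 1.55 kW = 1550 W

1550 W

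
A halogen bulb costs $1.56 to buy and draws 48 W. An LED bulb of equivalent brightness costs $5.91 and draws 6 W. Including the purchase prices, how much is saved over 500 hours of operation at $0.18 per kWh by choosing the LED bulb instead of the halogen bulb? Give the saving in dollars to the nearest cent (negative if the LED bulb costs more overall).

-$0.57

halogen bulb: $1.56 + (48/1000) kW × 500 h × $0.18 = $1.56 + $4.32 = $5.88
LED bulb: $5.91 + (6/1000) kW × 500 h × $0.18 = $5.91 + $0.54 = $6.45
Saving = $5.88 − $6.45 = −$0.57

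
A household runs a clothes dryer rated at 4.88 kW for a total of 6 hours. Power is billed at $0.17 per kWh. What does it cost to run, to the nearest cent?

$4.98

Energy = 4.88 kW × 6 h = 29.28 kWh
Cost = 29.28 kWh × $0.17/kWh = $4.98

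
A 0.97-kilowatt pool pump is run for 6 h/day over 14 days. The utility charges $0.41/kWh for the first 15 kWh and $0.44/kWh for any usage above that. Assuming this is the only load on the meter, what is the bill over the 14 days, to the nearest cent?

$35.40

Runtime = 6 h/day × 14 days = 84 h
Energy = 0.97 kW × 84 h = 81.48 kWh
Tier 1 (0–15 kWh): 15 × $0.41 = $6.15
Above 15 kWh: 66.48 × $0.44 = $29.2512
Bill = $35.40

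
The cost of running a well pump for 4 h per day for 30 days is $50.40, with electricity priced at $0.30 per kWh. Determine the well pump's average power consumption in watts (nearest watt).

Energy = $50.40 ÷ $0.30/kWh = 168 kWh
Runtime = 4 h/day × 30 days = 120 h
Power = 168 kWh ÷ 120 h = 1.4 kW = 1400 W

1400 W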